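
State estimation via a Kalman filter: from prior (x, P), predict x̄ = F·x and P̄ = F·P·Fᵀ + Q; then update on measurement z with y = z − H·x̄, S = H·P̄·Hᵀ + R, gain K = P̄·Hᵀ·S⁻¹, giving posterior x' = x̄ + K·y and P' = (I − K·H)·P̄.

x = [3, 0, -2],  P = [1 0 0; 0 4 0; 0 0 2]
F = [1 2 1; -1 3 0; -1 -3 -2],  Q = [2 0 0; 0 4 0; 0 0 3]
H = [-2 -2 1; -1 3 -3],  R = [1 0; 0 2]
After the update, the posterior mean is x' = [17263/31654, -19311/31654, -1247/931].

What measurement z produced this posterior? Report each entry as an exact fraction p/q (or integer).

z = [-1, 2]

x̄ = F·x = [1, -3, 1]
P̄ = F·P·Fᵀ + Q = [21 23 -29; 23 41 -35; -29 -35 48]
S = H·P̄·Hᵀ + R = [737 -900; -900 1142]
K = P̄·Hᵀ·S⁻¹ = [-6057/15827 -5805/31654; -823/15827 4385/31654; 88/931 -110/931]
x' − x̄ = [-14391/31654, 75651/31654, -2178/931] = K·y
y = (KᵀK)⁻¹·Kᵀ·(x' − x̄) = [-6, 15]
z = y + H·x̄ = [-6, 15] + [5, -13] = [-1, 2]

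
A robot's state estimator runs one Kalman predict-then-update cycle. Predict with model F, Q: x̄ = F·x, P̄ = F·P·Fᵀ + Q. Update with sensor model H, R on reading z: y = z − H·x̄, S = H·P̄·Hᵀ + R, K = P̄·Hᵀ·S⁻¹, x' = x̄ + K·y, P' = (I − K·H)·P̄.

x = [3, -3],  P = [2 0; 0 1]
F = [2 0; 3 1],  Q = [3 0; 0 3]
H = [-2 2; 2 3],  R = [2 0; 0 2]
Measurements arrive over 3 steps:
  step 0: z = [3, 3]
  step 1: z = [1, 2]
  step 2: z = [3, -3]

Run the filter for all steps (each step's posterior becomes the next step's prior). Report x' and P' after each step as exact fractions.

step 0: x̄ = F·x = [6, 6]
step 0: P̄ = F·P·Fᵀ + Q = [11 12; 12 22]
step 0: y = z − H·x̄ = [3, -27]
step 0: S = H·P̄·Hᵀ + R = [38 64; 64 388]
step 0: K = P̄·Hᵀ·S⁻¹ = [-367/1331 519/2662; 250/1331 535/2662]
step 0: x' = x̄ + K·y = [-243/2662, 3027/2662]
step 0: P' = (I − K·H)·P̄ = [324/1331 -43/1331; -43/1331 207/1331]
step 1: x̄ = F·x = [-243/1331, 1149/1331]
step 1: P̄ = F·P·Fᵀ + Q = [5289/1331 1858/1331; 1858/1331 6858/1331]
step 1: y = z − H·x̄ = [-1453/1331, -299/1331]
step 1: S = H·P̄·Hᵀ + R = [36386/1331 16276/1331; 16276/1331 107836/1331]
step 1: K = P̄·Hᵀ·S⁻¹ = [-4957/18085 3457/18085; 12829/68723 27087/137446]
step 1: x' = x̄ + K·y = [1333/18085, 84557/137446]
step 1: P' = (I − K·H)·P̄ = [4357/18085 -120/3617; -120/3617 10549/68723]
step 2: x̄ = F·x = [2666/18085, 574747/687230]
step 2: P̄ = F·P·Fᵀ + Q = [71683/18085 24942/18085; 24942/18085 1760237/343615]
step 2: y = z − H·x̄ = [557406/343615, -3988547/687230]
step 2: S = H·P̄·Hᵀ + R = [9384902/343615 4165718/343615; 4165718/343615 27664047/343615]
step 2: K = P̄·Hᵀ·S⁻¹ = [-96627503/352532869 67379878/352532869; 65806908/352532869 69462737/352532869]
step 2: x' = x̄ + K·y = [-495838235/352532869, -1565490/352532869]
step 2: P' = (I − K·H)·P̄ = [84928453/352532869 -11699050/352532869; -11699050/352532869 54107858/352532869]

step 0: x' = [-243/2662, 3027/2662], P' = [324/1331 -43/1331; -43/1331 207/1331]
step 1: x' = [1333/18085, 84557/137446], P' = [4357/18085 -120/3617; -120/3617 10549/68723]
step 2: x' = [-495838235/352532869, -1565490/352532869], P' = [84928453/352532869 -11699050/352532869; -11699050/352532869 54107858/352532869]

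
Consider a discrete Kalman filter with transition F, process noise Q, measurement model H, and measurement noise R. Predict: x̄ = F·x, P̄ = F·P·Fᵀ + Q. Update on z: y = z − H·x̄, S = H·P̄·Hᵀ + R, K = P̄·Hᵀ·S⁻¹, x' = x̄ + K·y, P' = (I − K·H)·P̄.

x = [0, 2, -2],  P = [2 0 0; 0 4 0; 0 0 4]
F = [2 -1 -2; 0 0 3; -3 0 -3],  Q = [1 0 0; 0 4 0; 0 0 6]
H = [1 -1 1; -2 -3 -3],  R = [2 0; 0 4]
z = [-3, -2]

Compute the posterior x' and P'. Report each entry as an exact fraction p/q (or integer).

x' = [-13557/4873, 6056/4873, 5886/4873]
P' = [59322/4873 8128/4873 -48336/4873; 8128/4873 3970/4873 -8472/4873; -48336/4873 -8472/4873 42324/4873]

x̄ = F·x = [2, -6, 6]
P̄ = F·P·Fᵀ + Q = [29 -24 12; -24 40 -36; 12 -36 60]
y = z − H·x̄ = [-17, 2]
S = H·P̄·Hᵀ + R = [275 -154; -154 228]
K = P̄·Hᵀ·S⁻¹ = [1429/4873 45/443; -2157/4873 -125/886; 1230/4873 -111/443]
x' = x̄ + K·y = [-13557/4873, 6056/4873, 5886/4873]
P' = (I − K·H)·P̄ = [59322/4873 8128/4873 -48336/4873; 8128/4873 3970/4873 -8472/4873; -48336/4873 -8472/4873 42324/4873]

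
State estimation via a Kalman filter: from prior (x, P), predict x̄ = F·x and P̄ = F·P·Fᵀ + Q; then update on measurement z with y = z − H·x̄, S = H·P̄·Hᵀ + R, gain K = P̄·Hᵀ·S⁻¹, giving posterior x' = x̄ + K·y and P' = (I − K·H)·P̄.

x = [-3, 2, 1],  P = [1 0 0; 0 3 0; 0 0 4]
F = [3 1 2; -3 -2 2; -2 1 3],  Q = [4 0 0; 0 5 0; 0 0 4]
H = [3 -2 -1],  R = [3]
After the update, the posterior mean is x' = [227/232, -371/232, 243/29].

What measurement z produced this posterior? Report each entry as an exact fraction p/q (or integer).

z = [-2]

x̄ = F·x = [-5, 7, 11]
P̄ = F·P·Fᵀ + Q = [32 1 21; 1 42 24; 21 24 47]
S = H·P̄·Hᵀ + R = [464]
K = P̄·Hᵀ·S⁻¹ = [73/464; -105/464; -2/29]
x' − x̄ = [1387/232, -1995/232, -76/29] = K·y
y = (KᵀK)⁻¹·Kᵀ·(x' − x̄) = [38]
z = y + H·x̄ = [38] + [-40] = [-2]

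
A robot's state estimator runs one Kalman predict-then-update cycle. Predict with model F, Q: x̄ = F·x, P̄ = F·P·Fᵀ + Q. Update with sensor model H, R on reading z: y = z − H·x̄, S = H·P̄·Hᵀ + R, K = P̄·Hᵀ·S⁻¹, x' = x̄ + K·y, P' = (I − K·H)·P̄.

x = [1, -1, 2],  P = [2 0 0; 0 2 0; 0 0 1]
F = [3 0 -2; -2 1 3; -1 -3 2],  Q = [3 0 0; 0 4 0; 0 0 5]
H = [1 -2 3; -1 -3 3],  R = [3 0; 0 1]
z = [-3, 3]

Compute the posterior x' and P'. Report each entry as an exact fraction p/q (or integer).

x' = [-111311/18806, 120755/18806, 101713/18806]
P' = [89807/18806 -133199/18806 -106809/18806; -133199/18806 243089/18806 199959/18806; -106809/18806 199959/18806 166495/18806]

x̄ = F·x = [-1, 3, 6]
P̄ = F·P·Fᵀ + Q = [25 -18 -10; -18 23 4; -10 4 29]
y = z − H·x̄ = [-14, -7]
S = H·P̄·Hᵀ + R = [345 332; 332 374]
K = P̄·Hᵀ·S⁻¹ = [5963/9403 -10637/18806; -3250/9403 3809/18806; -1207/9403 6417/18806]
x' = x̄ + K·y = [-111311/18806, 120755/18806, 101713/18806]
P' = (I − K·H)·P̄ = [89807/18806 -133199/18806 -106809/18806; -133199/18806 243089/18806 199959/18806; -106809/18806 199959/18806 166495/18806]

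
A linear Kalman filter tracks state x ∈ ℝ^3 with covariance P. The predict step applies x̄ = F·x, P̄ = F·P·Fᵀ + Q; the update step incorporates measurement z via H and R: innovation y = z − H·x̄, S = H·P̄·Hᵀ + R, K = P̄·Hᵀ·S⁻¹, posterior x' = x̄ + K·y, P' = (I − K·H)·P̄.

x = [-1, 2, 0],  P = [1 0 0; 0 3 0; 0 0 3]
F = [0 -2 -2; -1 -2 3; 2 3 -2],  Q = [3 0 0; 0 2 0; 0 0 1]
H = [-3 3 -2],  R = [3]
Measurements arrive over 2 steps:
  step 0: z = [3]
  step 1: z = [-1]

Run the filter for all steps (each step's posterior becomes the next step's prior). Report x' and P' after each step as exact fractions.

step 0: x' = [-1466/323, -529/323, 924/323], P' = [27315/1292 2847/323 -5940/323; 2847/323 1466/323 -2154/323; -5940/323 -2154/323 5748/323]
step 1: x' = [5445478/3831607, -9961/3831607, -6304933/3831607], P' = [294973973/19158035 21487177/3831607 -56032182/3831607; 21487177/3831607 10859502/3831607 -16913670/3831607; -56032182/3831607 -16913670/3831607 59748789/3831607]

step 0: x̄ = F·x = [-4, -3, 4]
step 0: P̄ = F·P·Fᵀ + Q = [27 -6 -6; -6 42 -38; -6 -38 44]
step 0: y = z − H·x̄ = [8]
step 0: S = H·P̄·Hᵀ + R = [1292]
step 0: K = P̄·Hᵀ·S⁻¹ = [-87/1292; 55/323; -46/323]
step 0: x' = x̄ + K·y = [-1466/323, -529/323, 924/323]
step 0: P' = (I − K·H)·P̄ = [27315/1292 2847/323 -5940/323; 2847/323 1466/323 -2154/323; -5940/323 -2154/323 5748/323]
step 1: x̄ = F·x = [-790/323, 5296/323, -6367/323]
step 1: P̄ = F·P·Fᵀ + Q = [12593/323 -30502/323 30876/323; -30502/323 551787/1292 -304785/646; 30876/323 -304785/646 171356/323]
step 1: y = z − H·x̄ = [-31315/323]
step 1: S = H·P̄·Hᵀ + R = [19158035/1292]
step 1: K = P̄·Hᵀ·S⁻¹ = [-764148/19158035; 648105/3831607; -714014/3831607]
step 1: x' = x̄ + K·y = [5445478/3831607, -9961/3831607, -6304933/3831607]
step 1: P' = (I − K·H)·P̄ = [294973973/19158035 21487177/3831607 -56032182/3831607; 21487177/3831607 10859502/3831607 -16913670/3831607; -56032182/3831607 -16913670/3831607 59748789/3831607]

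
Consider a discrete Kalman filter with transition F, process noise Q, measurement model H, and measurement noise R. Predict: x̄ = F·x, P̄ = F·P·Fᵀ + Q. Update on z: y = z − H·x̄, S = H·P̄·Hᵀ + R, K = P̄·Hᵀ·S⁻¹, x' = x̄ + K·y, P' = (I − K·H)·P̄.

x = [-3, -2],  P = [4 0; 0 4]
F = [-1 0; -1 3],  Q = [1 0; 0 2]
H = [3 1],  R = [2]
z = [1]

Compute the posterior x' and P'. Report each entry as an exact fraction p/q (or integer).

x̄ = F·x = [3, -3]
P̄ = F·P·Fᵀ + Q = [5 4; 4 42]
y = z − H·x̄ = [-5]
S = H·P̄·Hᵀ + R = [113]
K = P̄·Hᵀ·S⁻¹ = [19/113; 54/113]
x' = x̄ + K·y = [244/113, -609/113]
P' = (I − K·H)·P̄ = [204/113 -574/113; -574/113 1830/113]

x' = [244/113, -609/113]
P' = [204/113 -574/113; -574/113 1830/113]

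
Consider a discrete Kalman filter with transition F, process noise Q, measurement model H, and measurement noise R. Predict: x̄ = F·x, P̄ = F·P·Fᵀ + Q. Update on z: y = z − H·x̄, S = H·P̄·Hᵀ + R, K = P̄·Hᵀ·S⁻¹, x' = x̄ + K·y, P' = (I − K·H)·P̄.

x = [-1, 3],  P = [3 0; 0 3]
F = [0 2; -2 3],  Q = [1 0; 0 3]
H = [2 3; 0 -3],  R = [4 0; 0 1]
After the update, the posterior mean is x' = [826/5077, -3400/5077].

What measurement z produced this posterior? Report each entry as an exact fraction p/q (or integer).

z = [-2, 2]

x̄ = F·x = [6, 11]
P̄ = F·P·Fᵀ + Q = [13 18; 18 42]
S = H·P̄·Hᵀ + R = [650 -486; -486 379]
K = P̄·Hᵀ·S⁻¹ = [2038/5077 1890/5077; 81/5077 -1584/5077]
x' − x̄ = [-29636/5077, -59247/5077] = K·y
y = (KᵀK)⁻¹·Kᵀ·(x' − x̄) = [-47, 35]
z = y + H·x̄ = [-47, 35] + [45, -33] = [-2, 2]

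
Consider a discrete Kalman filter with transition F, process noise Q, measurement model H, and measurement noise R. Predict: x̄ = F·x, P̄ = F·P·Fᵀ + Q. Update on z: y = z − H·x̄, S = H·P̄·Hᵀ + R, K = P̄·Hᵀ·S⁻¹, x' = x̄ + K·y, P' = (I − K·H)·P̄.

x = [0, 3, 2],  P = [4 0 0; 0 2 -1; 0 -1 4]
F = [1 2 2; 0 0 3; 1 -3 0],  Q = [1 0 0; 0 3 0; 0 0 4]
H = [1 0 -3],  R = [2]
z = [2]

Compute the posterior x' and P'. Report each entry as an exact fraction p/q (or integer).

x' = [1745/269, 1929/269, 379/269]
P' = [4920/269 5085/269 1622/269; 5085/269 10410/269 1701/269; 1622/269 1701/269 594/269]

x̄ = F·x = [10, 6, -9]
P̄ = F·P·Fᵀ + Q = [21 18 -2; 18 39 9; -2 9 26]
y = z − H·x̄ = [-35]
S = H·P̄·Hᵀ + R = [269]
K = P̄·Hᵀ·S⁻¹ = [27/269; -9/269; -80/269]
x' = x̄ + K·y = [1745/269, 1929/269, 379/269]
P' = (I − K·H)·P̄ = [4920/269 5085/269 1622/269; 5085/269 10410/269 1701/269; 1622/269 1701/269 594/269]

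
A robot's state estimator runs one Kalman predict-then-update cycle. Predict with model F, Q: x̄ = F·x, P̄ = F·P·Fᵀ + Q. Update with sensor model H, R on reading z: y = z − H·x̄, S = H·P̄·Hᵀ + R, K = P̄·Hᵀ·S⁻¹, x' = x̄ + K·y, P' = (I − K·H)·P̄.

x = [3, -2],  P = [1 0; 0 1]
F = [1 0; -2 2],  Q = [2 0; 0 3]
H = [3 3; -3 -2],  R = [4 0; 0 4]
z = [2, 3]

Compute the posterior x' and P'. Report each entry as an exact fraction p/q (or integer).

x̄ = F·x = [3, -10]
P̄ = F·P·Fᵀ + Q = [3 -2; -2 11]
y = z − H·x̄ = [23, -8]
S = H·P̄·Hᵀ + R = [94 -63; -63 51]
K = P̄·Hᵀ·S⁻¹ = [-54/275 -281/825; 123/275 197/825]
x' = x̄ + K·y = [997/825, -1339/825]
P' = (I − K·H)·P̄ = [1556/825 -1772/825; -1772/825 2264/825]

x' = [997/825, -1339/825]
P' = [1556/825 -1772/825; -1772/825 2264/825]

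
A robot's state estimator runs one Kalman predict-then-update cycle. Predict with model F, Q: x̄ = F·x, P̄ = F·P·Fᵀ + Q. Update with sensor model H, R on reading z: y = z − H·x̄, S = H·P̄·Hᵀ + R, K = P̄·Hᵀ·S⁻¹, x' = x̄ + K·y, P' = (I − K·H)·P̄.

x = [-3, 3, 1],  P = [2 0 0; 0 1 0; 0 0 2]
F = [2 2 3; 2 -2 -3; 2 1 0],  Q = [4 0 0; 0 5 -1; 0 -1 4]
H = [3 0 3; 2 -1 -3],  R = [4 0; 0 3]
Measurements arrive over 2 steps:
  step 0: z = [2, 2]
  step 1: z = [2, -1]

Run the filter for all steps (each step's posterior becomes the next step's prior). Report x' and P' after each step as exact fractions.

step 0: x' = [-67387/148943, -972735/148943, 162861/148943], P' = [97918/148943 309938/148943 -58510/148943; 309938/148943 1686472/148943 -310454/148943; -58510/148943 -310454/148943 84842/148943]
step 1: x' = [8331904337/13048255273, 33145544150/13048255273, -430281727/13048255273], P' = [6642862466/13048255273 17386709278/13048255273 -3497198354/13048255273; 17386709278/13048255273 97597392695/13048255273 -19028322310/13048255273; -3497198354/13048255273 -19028322310/13048255273 6130012582/13048255273]

step 0: x̄ = F·x = [3, -15, -3]
step 0: P̄ = F·P·Fᵀ + Q = [34 -14 10; -14 35 5; 10 5 13]
step 0: y = z − H·x̄ = [2, -28]
step 0: S = H·P̄·Hᵀ + R = [607 84; 84 257]
step 0: K = P̄·Hᵀ·S⁻¹ = [29556/148943 20476/148943; -387/148943 -45078/148943; 19749/148943 -20364/148943]
step 0: x' = x̄ + K·y = [-67387/148943, -972735/148943, 162861/148943]
step 0: P' = (I − K·H)·P̄ = [97918/148943 309938/148943 -58510/148943; 309938/148943 1686472/148943 -310454/148943; -58510/148943 -310454/148943 84842/148943]
step 1: x̄ = F·x = [-1591661/148943, 1322113/148943, -1107509/148943]
step 1: P̄ = F·P·Fᵀ + Q = [6548846/148943 -3392346/148943 4341822/148943; -3392346/148943 3143021/148943 -2467669/148943; 4341822/148943 -2467669/148943 3913668/148943]
step 1: y = z − H·x̄ = [8395396/148943, 1033965/148943]
step 1: S = H·P̄·Hᵀ + R = [172911194/148943 8624643/148943; 8624643/148943 11669752/148943]
step 1: K = P̄·Hᵀ·S⁻¹ = [2359248084/13048255273 2130203572/13048255273; -1231209774/13048255273 -1913002403/13048255273; 1974610671/13048255273 -2118704048/13048255273]
step 1: x' = x̄ + K·y = [8331904337/13048255273, 33145544150/13048255273, -430281727/13048255273]
step 1: P' = (I − K·H)·P̄ = [6642862466/13048255273 17386709278/13048255273 -3497198354/13048255273; 17386709278/13048255273 97597392695/13048255273 -19028322310/13048255273; -3497198354/13048255273 -19028322310/13048255273 6130012582/13048255273]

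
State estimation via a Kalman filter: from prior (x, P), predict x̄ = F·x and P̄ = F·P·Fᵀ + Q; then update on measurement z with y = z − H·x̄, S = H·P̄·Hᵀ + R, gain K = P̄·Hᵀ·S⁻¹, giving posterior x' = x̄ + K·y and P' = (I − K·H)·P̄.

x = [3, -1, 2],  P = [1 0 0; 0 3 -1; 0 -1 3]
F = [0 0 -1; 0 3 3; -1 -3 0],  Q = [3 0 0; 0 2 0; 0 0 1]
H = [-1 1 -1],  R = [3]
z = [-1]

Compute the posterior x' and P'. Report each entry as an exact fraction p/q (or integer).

x̄ = F·x = [-2, 3, 0]
P̄ = F·P·Fᵀ + Q = [6 -6 -3; -6 38 -18; -3 -18 29]
y = z − H·x̄ = [-6]
S = H·P̄·Hᵀ + R = [118]
K = P̄·Hᵀ·S⁻¹ = [-9/118; 31/59; -22/59]
x' = x̄ + K·y = [-91/59, -9/59, 132/59]
P' = (I − K·H)·P̄ = [627/118 -75/59 -375/59; -75/59 320/59 302/59; -375/59 302/59 743/59]

x' = [-91/59, -9/59, 132/59]
P' = [627/118 -75/59 -375/59; -75/59 320/59 302/59; -375/59 302/59 743/59]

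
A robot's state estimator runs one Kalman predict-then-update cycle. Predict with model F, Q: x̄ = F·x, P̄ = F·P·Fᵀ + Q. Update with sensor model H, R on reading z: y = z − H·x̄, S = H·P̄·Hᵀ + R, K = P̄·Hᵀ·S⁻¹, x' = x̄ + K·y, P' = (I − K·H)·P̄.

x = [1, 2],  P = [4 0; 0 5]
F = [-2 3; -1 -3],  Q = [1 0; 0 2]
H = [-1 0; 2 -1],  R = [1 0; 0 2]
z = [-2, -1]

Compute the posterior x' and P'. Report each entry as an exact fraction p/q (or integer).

x̄ = F·x = [4, -7]
P̄ = F·P·Fᵀ + Q = [62 -37; -37 51]
y = z − H·x̄ = [2, -16]
S = H·P̄·Hᵀ + R = [63 -161; -161 449]
K = P̄·Hᵀ·S⁻¹ = [-1917/2366 23/338; -1756/1183 -137/169]
x' = x̄ + K·y = [1527/1183, 3551/1183]
P' = (I − K·H)·P̄ = [1917/2366 1756/1183; 1756/1183 5430/1183]

x' = [1527/1183, 3551/1183]
P' = [1917/2366 1756/1183; 1756/1183 5430/1183]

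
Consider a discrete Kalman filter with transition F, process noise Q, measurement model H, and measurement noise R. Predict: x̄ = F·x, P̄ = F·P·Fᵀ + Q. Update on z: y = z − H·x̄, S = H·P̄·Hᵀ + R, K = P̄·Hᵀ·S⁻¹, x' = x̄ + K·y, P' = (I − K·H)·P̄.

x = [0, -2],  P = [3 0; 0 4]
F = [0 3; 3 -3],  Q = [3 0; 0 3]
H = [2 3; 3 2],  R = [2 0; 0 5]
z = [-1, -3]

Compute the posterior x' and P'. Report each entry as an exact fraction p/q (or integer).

x̄ = F·x = [-6, 6]
P̄ = F·P·Fᵀ + Q = [39 -36; -36 66]
y = z − H·x̄ = [-7, 3]
S = H·P̄·Hᵀ + R = [320 162; 162 188]
K = P̄·Hᵀ·S⁻¹ = [-6465/16958 4815/8479; 4950/8479 -3183/8479]
x' = x̄ + K·y = [-27603/16958, 6675/8479]
P' = (I − K·H)·P̄ = [17031/8479 -13509/8479; -13509/8479 12306/8479]

x' = [-27603/16958, 6675/8479]
P' = [17031/8479 -13509/8479; -13509/8479 12306/8479]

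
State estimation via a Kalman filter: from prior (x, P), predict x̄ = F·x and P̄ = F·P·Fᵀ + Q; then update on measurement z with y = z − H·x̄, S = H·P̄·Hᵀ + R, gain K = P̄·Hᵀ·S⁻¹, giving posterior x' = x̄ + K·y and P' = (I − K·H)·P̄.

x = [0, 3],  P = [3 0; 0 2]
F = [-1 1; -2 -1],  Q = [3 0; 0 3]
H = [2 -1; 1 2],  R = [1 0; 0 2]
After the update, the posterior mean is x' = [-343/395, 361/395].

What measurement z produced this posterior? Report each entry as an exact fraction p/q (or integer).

z = [-3, 1]

x̄ = F·x = [3, -3]
P̄ = F·P·Fᵀ + Q = [8 4; 4 17]
S = H·P̄·Hᵀ + R = [34 -6; -6 94]
K = P̄·Hᵀ·S⁻¹ = [153/395 77/395; -309/1580 619/1580]
x' − x̄ = [-1528/395, 1546/395] = K·y
y = (KᵀK)⁻¹·Kᵀ·(x' − x̄) = [-12, 4]
z = y + H·x̄ = [-12, 4] + [9, -3] = [-3, 1]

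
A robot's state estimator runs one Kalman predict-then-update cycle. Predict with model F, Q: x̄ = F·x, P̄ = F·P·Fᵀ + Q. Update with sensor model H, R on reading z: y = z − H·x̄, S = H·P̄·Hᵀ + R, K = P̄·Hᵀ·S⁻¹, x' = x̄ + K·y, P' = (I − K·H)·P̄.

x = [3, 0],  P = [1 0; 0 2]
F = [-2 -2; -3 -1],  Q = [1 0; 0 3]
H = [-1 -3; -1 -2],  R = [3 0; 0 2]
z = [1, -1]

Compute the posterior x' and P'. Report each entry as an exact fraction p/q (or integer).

x' = [417/271, -565/813]
P' = [846/271 -308/271; -308/271 494/813]

x̄ = F·x = [-6, -9]
P̄ = F·P·Fᵀ + Q = [13 10; 10 14]
y = z − H·x̄ = [-32, -25]
S = H·P̄·Hᵀ + R = [202 147; 147 111]
K = P̄·Hᵀ·S⁻¹ = [26/271 -115/271; -62/271 -32/813]
x' = x̄ + K·y = [417/271, -565/813]
P' = (I − K·H)·P̄ = [846/271 -308/271; -308/271 494/813]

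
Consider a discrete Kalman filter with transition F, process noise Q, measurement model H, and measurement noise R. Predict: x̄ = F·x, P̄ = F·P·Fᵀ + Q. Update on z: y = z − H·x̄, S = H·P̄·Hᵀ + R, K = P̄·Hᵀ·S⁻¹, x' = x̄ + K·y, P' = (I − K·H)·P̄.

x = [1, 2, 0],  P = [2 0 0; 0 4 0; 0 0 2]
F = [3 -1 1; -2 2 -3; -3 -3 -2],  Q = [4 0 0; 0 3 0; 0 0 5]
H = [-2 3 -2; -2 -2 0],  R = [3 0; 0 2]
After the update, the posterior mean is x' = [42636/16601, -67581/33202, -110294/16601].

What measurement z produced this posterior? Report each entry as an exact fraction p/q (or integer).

z = [2, -1]

x̄ = F·x = [1, 2, -9]
P̄ = F·P·Fᵀ + Q = [28 -26 -10; -26 45 0; -10 0 67]
S = H·P̄·Hᵀ + R = [1020 -146; -146 86]
K = P̄·Hᵀ·S⁻¹ = [-2597/16601 -5181/16601; 5267/33202 -5729/33202; -1721/16601 939/16601]
x' − x̄ = [26035/16601, -133985/33202, 39115/16601] = K·y
y = (KᵀK)⁻¹·Kᵀ·(x' − x̄) = [-20, 5]
z = y + H·x̄ = [-20, 5] + [22, -6] = [2, -1]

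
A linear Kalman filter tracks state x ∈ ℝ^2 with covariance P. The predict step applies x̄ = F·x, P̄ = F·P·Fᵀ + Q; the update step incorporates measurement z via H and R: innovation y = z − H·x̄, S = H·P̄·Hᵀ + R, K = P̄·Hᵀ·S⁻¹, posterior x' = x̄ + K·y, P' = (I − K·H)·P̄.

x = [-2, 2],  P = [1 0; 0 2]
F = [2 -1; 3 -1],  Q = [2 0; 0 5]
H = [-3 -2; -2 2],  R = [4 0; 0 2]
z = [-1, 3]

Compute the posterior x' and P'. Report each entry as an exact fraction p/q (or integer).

x̄ = F·x = [-6, -8]
P̄ = F·P·Fᵀ + Q = [8 8; 8 16]
y = z − H·x̄ = [-35, 7]
S = H·P̄·Hᵀ + R = [236 -32; -32 34]
K = P̄·Hᵀ·S⁻¹ = [-34/175 -32/175; -174/875 248/875]
x' = x̄ + K·y = [-12/25, 118/125]
P' = (I − K·H)·P̄ = [8/35 8/175; 8/175 288/875]

x' = [-12/25, 118/125]
P' = [8/35 8/175; 8/175 288/875]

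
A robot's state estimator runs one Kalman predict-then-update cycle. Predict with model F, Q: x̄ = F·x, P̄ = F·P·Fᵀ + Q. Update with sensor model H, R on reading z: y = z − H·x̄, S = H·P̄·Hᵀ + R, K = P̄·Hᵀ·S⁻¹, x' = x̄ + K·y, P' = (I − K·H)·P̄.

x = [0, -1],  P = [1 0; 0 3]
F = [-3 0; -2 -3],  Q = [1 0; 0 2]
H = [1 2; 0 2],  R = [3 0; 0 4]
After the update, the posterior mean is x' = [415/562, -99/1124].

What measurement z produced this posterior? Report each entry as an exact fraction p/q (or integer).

z = [1, -1]

x̄ = F·x = [0, 3]
P̄ = F·P·Fᵀ + Q = [10 6; 6 33]
S = H·P̄·Hᵀ + R = [169 144; 144 136]
K = P̄·Hᵀ·S⁻¹ = [158/281 -285/562; 36/281 393/1124]
x' − x̄ = [415/562, -3471/1124] = K·y
y = (KᵀK)⁻¹·Kᵀ·(x' − x̄) = [-5, -7]
z = y + H·x̄ = [-5, -7] + [6, 6] = [1, -1]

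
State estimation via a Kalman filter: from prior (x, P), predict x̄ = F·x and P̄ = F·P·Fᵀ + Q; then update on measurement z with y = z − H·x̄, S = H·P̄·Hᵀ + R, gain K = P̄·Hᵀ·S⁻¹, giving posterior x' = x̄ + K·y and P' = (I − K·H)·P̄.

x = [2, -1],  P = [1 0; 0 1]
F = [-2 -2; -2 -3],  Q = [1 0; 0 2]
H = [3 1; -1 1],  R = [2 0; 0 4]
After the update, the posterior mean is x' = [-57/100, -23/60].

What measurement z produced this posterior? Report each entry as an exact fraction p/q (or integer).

z = [-2, -1]

x̄ = F·x = [-2, -1]
P̄ = F·P·Fᵀ + Q = [9 10; 10 15]
S = H·P̄·Hᵀ + R = [158 8; 8 8]
K = P̄·Hᵀ·S⁻¹ = [6/25 -23/200; 4/15 43/120]
x' − x̄ = [143/100, 37/60] = K·y
y = (KᵀK)⁻¹·Kᵀ·(x' − x̄) = [5, -2]
z = y + H·x̄ = [5, -2] + [-7, 1] = [-2, -1]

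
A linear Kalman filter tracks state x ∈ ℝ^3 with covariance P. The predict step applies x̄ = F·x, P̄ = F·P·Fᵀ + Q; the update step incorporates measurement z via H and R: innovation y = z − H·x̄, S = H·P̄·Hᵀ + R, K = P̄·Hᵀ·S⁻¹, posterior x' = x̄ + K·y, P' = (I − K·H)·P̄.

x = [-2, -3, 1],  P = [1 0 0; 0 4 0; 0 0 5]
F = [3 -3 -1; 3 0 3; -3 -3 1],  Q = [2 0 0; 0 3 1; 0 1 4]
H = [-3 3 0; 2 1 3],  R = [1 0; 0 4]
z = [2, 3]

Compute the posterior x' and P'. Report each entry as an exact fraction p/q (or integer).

x' = [-3014885/521947, -5335209/1043894, 6902333/1043894]
P' = [5174402/521947 5152365/521947 -5081987/521947; 5152365/521947 10376529/1043894 -10158655/1043894; -5081987/521947 -10158655/1043894 10454121/1043894]

x̄ = F·x = [2, -3, 16]
P̄ = F·P·Fᵀ + Q = [52 -6 22; -6 57 7; 22 7 54]
y = z − H·x̄ = [17, -46]
S = H·P̄·Hᵀ + R = [1090 -294; -294 1037]
K = P̄·Hᵀ·S⁻¹ = [-66111/521947 63802/521947; 215397/1043894 63753/521947; 15957/1043894 109470/521947]
x' = x̄ + K·y = [-3014885/521947, -5335209/1043894, 6902333/1043894]
P' = (I − K·H)·P̄ = [5174402/521947 5152365/521947 -5081987/521947; 5152365/521947 10376529/1043894 -10158655/1043894; -5081987/521947 -10158655/1043894 10454121/1043894]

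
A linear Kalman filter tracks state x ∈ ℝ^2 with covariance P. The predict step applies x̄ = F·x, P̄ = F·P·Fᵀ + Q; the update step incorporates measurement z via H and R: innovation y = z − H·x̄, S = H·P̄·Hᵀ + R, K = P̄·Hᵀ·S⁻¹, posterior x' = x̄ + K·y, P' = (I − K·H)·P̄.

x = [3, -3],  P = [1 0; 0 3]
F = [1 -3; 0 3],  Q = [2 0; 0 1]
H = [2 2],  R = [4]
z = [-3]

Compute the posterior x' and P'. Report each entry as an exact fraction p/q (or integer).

x̄ = F·x = [12, -9]
P̄ = F·P·Fᵀ + Q = [30 -27; -27 28]
y = z − H·x̄ = [-9]
S = H·P̄·Hᵀ + R = [20]
K = P̄·Hᵀ·S⁻¹ = [3/10; 1/10]
x' = x̄ + K·y = [93/10, -99/10]
P' = (I − K·H)·P̄ = [141/5 -138/5; -138/5 139/5]

x' = [93/10, -99/10]
P' = [141/5 -138/5; -138/5 139/5]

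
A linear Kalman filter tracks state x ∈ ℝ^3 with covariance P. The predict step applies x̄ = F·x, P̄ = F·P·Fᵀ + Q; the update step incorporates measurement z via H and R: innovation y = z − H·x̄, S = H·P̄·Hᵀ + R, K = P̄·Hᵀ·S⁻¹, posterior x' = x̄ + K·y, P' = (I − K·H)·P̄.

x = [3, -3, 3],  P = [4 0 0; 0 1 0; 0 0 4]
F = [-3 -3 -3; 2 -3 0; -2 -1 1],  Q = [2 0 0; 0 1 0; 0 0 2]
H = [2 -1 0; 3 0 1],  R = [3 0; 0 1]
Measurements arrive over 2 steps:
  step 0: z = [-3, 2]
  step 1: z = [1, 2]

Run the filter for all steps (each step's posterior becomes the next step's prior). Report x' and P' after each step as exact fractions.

step 0: x̄ = F·x = [-9, 15, 0]
step 0: P̄ = F·P·Fᵀ + Q = [83 -15 15; -15 26 -13; 15 -13 23]
step 0: y = z − H·x̄ = [30, 29]
step 0: S = H·P̄·Hᵀ + R = [421 586; 586 861]
step 0: K = P̄·Hᵀ·S⁻¹ = [1137/19085 5078/19085; -14228/19085 8398/19085; -565/3817 686/3817]
step 0: x' = x̄ + K·y = [9607/19085, 102977/19085, 2944/3817]
step 0: P' = (I − K·H)·P̄ = [37666/19085 71921/19085 -21584/3817; 71921/19085 186526/19085 -41473/3817; -21584/3817 -41473/3817 65438/3817]
step 1: x̄ = F·x = [-381912/19085, -289717/19085, -107471/19085]
step 1: P̄ = F·P·Fᵀ + Q = [620056/19085 449736/19085 127533/19085; 449736/19085 985431/19085 1102853/19085; 127533/19085 1102853/19085 1836644/19085]
step 1: y = z − H·x̄ = [493192/19085, 1291377/19085]
step 1: S = H·P̄·Hᵀ + R = [1723966/19085 1523341/19085; 1523341/19085 8201431/19085]
step 1: K = P̄·Hᵀ·S⁻¹ = [180993859/619251789 116464070/619251789; -17896906/47634753 17566009/47634753; -541458236/619251789 268135613/619251789]
step 1: x' = x̄ + K·y = [165787550/619251789, 2993524/47634753, 663855602/619251789]
step 1: P' = (I − K·H)·P̄ = [493677578/619251789 34182583/47634753 -1364568664/619251789; 34182583/47634753 122055884/47634753 -84981740/47634753; -1364568664/619251789 -84981740/47634753 4361841605/619251789]

step 0: x' = [9607/19085, 102977/19085, 2944/3817], P' = [37666/19085 71921/19085 -21584/3817; 71921/19085 186526/19085 -41473/3817; -21584/3817 -41473/3817 65438/3817]
step 1: x' = [165787550/619251789, 2993524/47634753, 663855602/619251789], P' = [493677578/619251789 34182583/47634753 -1364568664/619251789; 34182583/47634753 122055884/47634753 -84981740/47634753; -1364568664/619251789 -84981740/47634753 4361841605/619251789]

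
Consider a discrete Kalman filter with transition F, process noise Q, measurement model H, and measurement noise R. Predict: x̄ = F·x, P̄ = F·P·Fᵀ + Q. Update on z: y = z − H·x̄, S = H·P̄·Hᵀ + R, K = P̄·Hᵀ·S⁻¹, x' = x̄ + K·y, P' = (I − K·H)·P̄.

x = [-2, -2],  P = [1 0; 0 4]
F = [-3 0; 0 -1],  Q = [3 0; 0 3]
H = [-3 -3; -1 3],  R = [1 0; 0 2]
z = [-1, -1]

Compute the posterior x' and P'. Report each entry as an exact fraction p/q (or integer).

x̄ = F·x = [6, 2]
P̄ = F·P·Fᵀ + Q = [12 0; 0 7]
y = z − H·x̄ = [23, -1]
S = H·P̄·Hᵀ + R = [172 -27; -27 77]
K = P̄·Hᵀ·S⁻¹ = [-3096/12515 -3036/12515; -210/2503 609/2503]
x' = x̄ + K·y = [6918/12515, -433/2503]
P' = (I − K·H)·P̄ = [2292/12515 -252/2503; -252/2503 322/2503]

x' = [6918/12515, -433/2503]
P' = [2292/12515 -252/2503; -252/2503 322/2503]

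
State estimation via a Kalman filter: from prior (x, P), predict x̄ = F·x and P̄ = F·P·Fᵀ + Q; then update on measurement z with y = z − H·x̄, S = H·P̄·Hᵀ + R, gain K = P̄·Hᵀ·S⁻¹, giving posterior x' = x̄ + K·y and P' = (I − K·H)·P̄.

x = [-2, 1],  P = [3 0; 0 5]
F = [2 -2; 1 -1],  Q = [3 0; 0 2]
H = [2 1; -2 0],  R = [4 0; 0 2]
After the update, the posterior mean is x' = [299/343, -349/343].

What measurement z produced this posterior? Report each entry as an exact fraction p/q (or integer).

z = [-1, -3]

x̄ = F·x = [-6, -3]
P̄ = F·P·Fᵀ + Q = [35 16; 16 10]
S = H·P̄·Hᵀ + R = [218 -172; -172 142]
K = P̄·Hᵀ·S⁻¹ = [43/343 -117/343; 115/343 62/343]
x' − x̄ = [2357/343, 680/343] = K·y
y = (KᵀK)⁻¹·Kᵀ·(x' − x̄) = [14, -15]
z = y + H·x̄ = [14, -15] + [-15, 12] = [-1, -3]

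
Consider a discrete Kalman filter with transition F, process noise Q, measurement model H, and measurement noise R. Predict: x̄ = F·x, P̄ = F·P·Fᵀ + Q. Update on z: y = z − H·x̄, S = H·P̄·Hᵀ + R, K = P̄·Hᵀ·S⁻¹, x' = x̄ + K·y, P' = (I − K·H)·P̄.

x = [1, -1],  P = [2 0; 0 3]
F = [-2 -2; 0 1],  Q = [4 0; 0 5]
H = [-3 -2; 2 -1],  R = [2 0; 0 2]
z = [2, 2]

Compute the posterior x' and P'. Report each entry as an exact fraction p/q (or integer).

x̄ = F·x = [0, -1]
P̄ = F·P·Fᵀ + Q = [24 -6; -6 8]
y = z − H·x̄ = [0, 1]
S = H·P̄·Hᵀ + R = [178 -122; -122 130]
K = P̄·Hᵀ·S⁻¹ = [-101/688 191/688; -545/2064 -829/2064]
x' = x̄ + K·y = [191/688, -2893/2064]
P' = (I − K·H)·P̄ = [69/344 -53/344; -53/344 511/1032]

x' = [191/688, -2893/2064]
P' = [69/344 -53/344; -53/344 511/1032]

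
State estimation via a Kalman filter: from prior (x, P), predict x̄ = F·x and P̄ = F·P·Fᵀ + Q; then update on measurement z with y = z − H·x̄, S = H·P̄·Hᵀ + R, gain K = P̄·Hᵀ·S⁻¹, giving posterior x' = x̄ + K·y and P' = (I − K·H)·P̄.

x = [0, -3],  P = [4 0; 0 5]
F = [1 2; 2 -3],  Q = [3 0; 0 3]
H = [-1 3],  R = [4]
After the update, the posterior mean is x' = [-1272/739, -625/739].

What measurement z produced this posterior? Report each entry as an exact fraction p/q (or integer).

z = [-1]

x̄ = F·x = [-6, 9]
P̄ = F·P·Fᵀ + Q = [27 -22; -22 64]
S = H·P̄·Hᵀ + R = [739]
K = P̄·Hᵀ·S⁻¹ = [-93/739; 214/739]
x' − x̄ = [3162/739, -7276/739] = K·y
y = (KᵀK)⁻¹·Kᵀ·(x' − x̄) = [-34]
z = y + H·x̄ = [-34] + [33] = [-1]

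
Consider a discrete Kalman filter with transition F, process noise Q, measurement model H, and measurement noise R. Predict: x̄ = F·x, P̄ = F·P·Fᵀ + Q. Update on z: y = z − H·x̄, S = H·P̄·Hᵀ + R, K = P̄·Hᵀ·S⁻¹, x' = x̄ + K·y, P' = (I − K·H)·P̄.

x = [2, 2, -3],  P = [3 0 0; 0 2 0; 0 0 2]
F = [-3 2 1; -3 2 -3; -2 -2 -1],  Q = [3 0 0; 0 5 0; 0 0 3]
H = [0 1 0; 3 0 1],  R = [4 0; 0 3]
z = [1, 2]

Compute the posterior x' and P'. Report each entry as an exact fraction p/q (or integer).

x' = [30003/16423, 35951/16423, -63109/16423]
P' = [39108/16423 -2160/16423 -102477/16423; -2160/16423 58716/16423 7716/16423; -102477/16423 7716/16423 311601/16423]

x̄ = F·x = [-5, 7, -5]
P̄ = F·P·Fᵀ + Q = [40 29 8; 29 58 16; 8 16 25]
y = z − H·x̄ = [-6, 22]
S = H·P̄·Hᵀ + R = [62 103; 103 436]
K = P̄·Hᵀ·S⁻¹ = [-540/16423 4949/16423; 14679/16423 412/16423; 1929/16423 1390/16423]
x' = x̄ + K·y = [30003/16423, 35951/16423, -63109/16423]
P' = (I − K·H)·P̄ = [39108/16423 -2160/16423 -102477/16423; -2160/16423 58716/16423 7716/16423; -102477/16423 7716/16423 311601/16423]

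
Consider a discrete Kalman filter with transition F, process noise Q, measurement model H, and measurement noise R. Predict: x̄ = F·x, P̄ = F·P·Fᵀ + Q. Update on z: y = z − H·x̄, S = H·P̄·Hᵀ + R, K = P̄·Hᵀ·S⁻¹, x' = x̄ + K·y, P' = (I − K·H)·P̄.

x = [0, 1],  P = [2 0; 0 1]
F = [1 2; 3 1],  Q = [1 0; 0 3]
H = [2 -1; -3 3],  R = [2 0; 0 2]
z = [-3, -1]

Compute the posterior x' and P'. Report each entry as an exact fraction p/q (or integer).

x' = [-553/271, -614/271]
P' = [457/271 503/271; 503/271 607/271]

x̄ = F·x = [2, 1]
P̄ = F·P·Fᵀ + Q = [7 8; 8 22]
y = z − H·x̄ = [-6, 2]
S = H·P̄·Hᵀ + R = [20 -36; -36 119]
K = P̄·Hᵀ·S⁻¹ = [411/542 69/271; 399/542 156/271]
x' = x̄ + K·y = [-553/271, -614/271]
P' = (I − K·H)·P̄ = [457/271 503/271; 503/271 607/271]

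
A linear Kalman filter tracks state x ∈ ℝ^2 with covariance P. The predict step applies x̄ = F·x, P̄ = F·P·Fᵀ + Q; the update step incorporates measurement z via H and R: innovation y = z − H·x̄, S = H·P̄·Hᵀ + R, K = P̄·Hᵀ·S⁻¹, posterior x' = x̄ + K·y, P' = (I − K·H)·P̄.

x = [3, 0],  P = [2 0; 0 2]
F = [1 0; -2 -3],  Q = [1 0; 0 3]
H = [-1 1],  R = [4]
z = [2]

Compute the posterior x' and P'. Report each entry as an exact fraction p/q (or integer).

x' = [5/4, 9/4]
P' = [83/44 5/4; 5/4 17/4]

x̄ = F·x = [3, -6]
P̄ = F·P·Fᵀ + Q = [3 -4; -4 29]
y = z − H·x̄ = [11]
S = H·P̄·Hᵀ + R = [44]
K = P̄·Hᵀ·S⁻¹ = [-7/44; 3/4]
x' = x̄ + K·y = [5/4, 9/4]
P' = (I − K·H)·P̄ = [83/44 5/4; 5/4 17/4]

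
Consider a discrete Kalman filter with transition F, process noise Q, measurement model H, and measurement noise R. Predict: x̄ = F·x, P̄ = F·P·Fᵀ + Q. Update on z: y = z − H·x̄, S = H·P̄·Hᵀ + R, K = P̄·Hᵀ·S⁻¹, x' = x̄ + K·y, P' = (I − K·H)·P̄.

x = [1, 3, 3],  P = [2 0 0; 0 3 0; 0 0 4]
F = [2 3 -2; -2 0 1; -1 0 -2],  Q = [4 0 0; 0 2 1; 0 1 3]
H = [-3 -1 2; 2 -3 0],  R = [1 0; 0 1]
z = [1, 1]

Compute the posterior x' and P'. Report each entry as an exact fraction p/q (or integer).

x̄ = F·x = [5, 1, -7]
P̄ = F·P·Fᵀ + Q = [55 -16 12; -16 14 -3; 12 -3 21]
y = z − H·x̄ = [31, -6]
S = H·P̄·Hᵀ + R = [366 -334; -334 539]
K = P̄·Hᵀ·S⁻¹ = [-14603/85718 8039/42859; -4812/42859 -8866/42859; 15873/85718 7542/42859]
x' = x̄ + K·y = [-120571/85718, -53117/42859, -198467/85718]
P' = (I − K·H)·P̄ = [348791/85718 113584/42859 629469/85718; 113584/42859 78678/42859 207309/42859; 629469/85718 207309/42859 1159449/85718]

x' = [-120571/85718, -53117/42859, -198467/85718]
P' = [348791/85718 113584/42859 629469/85718; 113584/42859 78678/42859 207309/42859; 629469/85718 207309/42859 1159449/85718]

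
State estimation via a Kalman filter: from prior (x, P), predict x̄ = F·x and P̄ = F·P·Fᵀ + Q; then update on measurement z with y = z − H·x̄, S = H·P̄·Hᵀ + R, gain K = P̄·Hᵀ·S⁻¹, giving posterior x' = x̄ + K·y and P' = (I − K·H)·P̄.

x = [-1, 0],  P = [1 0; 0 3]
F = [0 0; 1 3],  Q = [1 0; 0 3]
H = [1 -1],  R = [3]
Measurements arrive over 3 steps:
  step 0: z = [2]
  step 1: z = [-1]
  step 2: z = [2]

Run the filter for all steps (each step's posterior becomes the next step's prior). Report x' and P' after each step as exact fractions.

step 0: x̄ = F·x = [0, -1]
step 0: P̄ = F·P·Fᵀ + Q = [1 0; 0 31]
step 0: y = z − H·x̄ = [1]
step 0: S = H·P̄·Hᵀ + R = [35]
step 0: K = P̄·Hᵀ·S⁻¹ = [1/35; -31/35]
step 0: x' = x̄ + K·y = [1/35, -66/35]
step 0: P' = (I − K·H)·P̄ = [34/35 31/35; 31/35 124/35]
step 1: x̄ = F·x = [0, -197/35]
step 1: P̄ = F·P·Fᵀ + Q = [1 0; 0 1441/35]
step 1: y = z − H·x̄ = [-232/35]
step 1: S = H·P̄·Hᵀ + R = [1581/35]
step 1: K = P̄·Hᵀ·S⁻¹ = [35/1581; -1441/1581]
step 1: x' = x̄ + K·y = [-232/1581, 653/1581]
step 1: P' = (I − K·H)·P̄ = [1546/1581 1441/1581; 1441/1581 5764/1581]
step 2: x̄ = F·x = [0, 1727/1581]
step 2: P̄ = F·P·Fᵀ + Q = [1 0; 0 66811/1581]
step 2: y = z − H·x̄ = [4889/1581]
step 2: S = H·P̄·Hᵀ + R = [73135/1581]
step 2: K = P̄·Hᵀ·S⁻¹ = [1581/73135; -66811/73135]
step 2: x' = x̄ + K·y = [4889/73135, -126714/73135]
step 2: P' = (I − K·H)·P̄ = [71554/73135 66811/73135; 66811/73135 267244/73135]

step 0: x' = [1/35, -66/35], P' = [34/35 31/35; 31/35 124/35]
step 1: x' = [-232/1581, 653/1581], P' = [1546/1581 1441/1581; 1441/1581 5764/1581]
step 2: x' = [4889/73135, -126714/73135], P' = [71554/73135 66811/73135; 66811/73135 267244/73135]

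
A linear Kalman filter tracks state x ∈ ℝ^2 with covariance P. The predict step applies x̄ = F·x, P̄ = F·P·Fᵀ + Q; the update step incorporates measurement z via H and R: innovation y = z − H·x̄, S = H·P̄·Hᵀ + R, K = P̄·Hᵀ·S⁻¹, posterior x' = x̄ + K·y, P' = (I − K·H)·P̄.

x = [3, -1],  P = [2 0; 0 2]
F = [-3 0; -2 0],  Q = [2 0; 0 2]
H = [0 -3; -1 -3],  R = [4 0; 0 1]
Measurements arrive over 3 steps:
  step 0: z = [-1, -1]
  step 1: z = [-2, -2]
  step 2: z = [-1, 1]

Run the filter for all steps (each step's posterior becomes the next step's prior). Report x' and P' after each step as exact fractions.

step 0: x' = [-1/3, 5/13], P' = [100/51 -8/17; -8/17 44/221]
step 1: x' = [4999/11073, 5978/11073], P' = [21698/11073 -1736/3691; -1736/3691 2204/11073]
step 2: x' = [-2360515/2402781, 94013/2402781], P' = [4708252/2402781 -376696/800927; -376696/800927 478252/2402781]

step 0: x̄ = F·x = [-9, -6]
step 0: P̄ = F·P·Fᵀ + Q = [20 12; 12 10]
step 0: y = z − H·x̄ = [-19, -28]
step 0: S = H·P̄·Hᵀ + R = [94 126; 126 183]
step 0: K = P̄·Hᵀ·S⁻¹ = [6/17 -28/51; -33/221 -28/221]
step 0: x' = x̄ + K·y = [-1/3, 5/13]
step 0: P' = (I − K·H)·P̄ = [100/51 -8/17; -8/17 44/221]
step 1: x̄ = F·x = [1, 2/3]
step 1: P̄ = F·P·Fᵀ + Q = [334/17 200/17; 200/17 502/51]
step 1: y = z − H·x̄ = [0, 1]
step 1: S = H·P̄·Hᵀ + R = [1574/17 2106/17; 2106/17 3057/17]
step 1: K = P̄·Hᵀ·S⁻¹ = [1302/3691 -6074/11073; -551/3691 -468/3691]
step 1: x' = x̄ + K·y = [4999/11073, 5978/11073]
step 1: P' = (I − K·H)·P̄ = [21698/11073 -1736/3691; -1736/3691 2204/11073]
step 2: x̄ = F·x = [-4999/3691, -9998/11073]
step 2: P̄ = F·P·Fᵀ + Q = [72476/3691 43396/3691; 43396/3691 108938/11073]
step 2: y = z − H·x̄ = [-13689/3691, -11306/3691]
step 2: S = H·P̄·Hᵀ + R = [341578/3691 457002/3691; 457002/3691 663357/3691]
step 2: K = P̄·Hᵀ·S⁻¹ = [282522/800927 -1317988/2402781; -119563/800927 -101556/800927]
step 2: x' = x̄ + K·y = [-2360515/2402781, 94013/2402781]
step 2: P' = (I − K·H)·P̄ = [4708252/2402781 -376696/800927; -376696/800927 478252/2402781]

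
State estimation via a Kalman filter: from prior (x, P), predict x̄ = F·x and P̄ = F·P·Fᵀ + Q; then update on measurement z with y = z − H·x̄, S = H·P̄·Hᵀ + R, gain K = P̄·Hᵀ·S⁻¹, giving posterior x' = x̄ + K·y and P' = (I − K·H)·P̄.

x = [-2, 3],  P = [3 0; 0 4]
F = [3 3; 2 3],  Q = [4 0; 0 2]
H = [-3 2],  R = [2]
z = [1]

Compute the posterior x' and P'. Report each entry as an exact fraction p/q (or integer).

x̄ = F·x = [3, 5]
P̄ = F·P·Fᵀ + Q = [67 54; 54 50]
y = z − H·x̄ = [0]
S = H·P̄·Hᵀ + R = [157]
K = P̄·Hᵀ·S⁻¹ = [-93/157; -62/157]
x' = x̄ + K·y = [3, 5]
P' = (I − K·H)·P̄ = [1870/157 2712/157; 2712/157 4006/157]

x' = [3, 5]
P' = [1870/157 2712/157; 2712/157 4006/157]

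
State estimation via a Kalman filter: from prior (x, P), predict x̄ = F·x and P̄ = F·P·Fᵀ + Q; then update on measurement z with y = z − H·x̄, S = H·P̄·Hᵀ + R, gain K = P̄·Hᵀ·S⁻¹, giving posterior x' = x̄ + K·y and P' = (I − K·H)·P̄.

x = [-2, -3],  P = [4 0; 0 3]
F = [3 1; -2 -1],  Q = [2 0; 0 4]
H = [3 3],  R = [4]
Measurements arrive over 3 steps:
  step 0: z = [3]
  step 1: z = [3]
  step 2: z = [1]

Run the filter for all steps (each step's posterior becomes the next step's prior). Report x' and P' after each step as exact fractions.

step 0: x̄ = F·x = [-9, 7]
step 0: P̄ = F·P·Fᵀ + Q = [41 -27; -27 23]
step 0: y = z − H·x̄ = [9]
step 0: S = H·P̄·Hᵀ + R = [94]
step 0: K = P̄·Hᵀ·S⁻¹ = [21/47; -6/47]
step 0: x' = x̄ + K·y = [-234/47, 275/47]
step 0: P' = (I − K·H)·P̄ = [1045/47 -1017/47; -1017/47 1009/47]
step 1: x̄ = F·x = [-427/47, 193/47]
step 1: P̄ = F·P·Fᵀ + Q = [4406/47 -2194/47; -2194/47 1309/47]
step 1: y = z − H·x̄ = [843/47]
step 1: S = H·P̄·Hᵀ + R = [12131/47]
step 1: K = P̄·Hᵀ·S⁻¹ = [948/1733; -2655/12131]
step 1: x' = x̄ + K·y = [1259/1733, 2194/12131]
step 1: P' = (I − K·H)·P̄ = [28610/1733 -27346/1733; -27346/1733 187882/12131]
step 2: x̄ = F·x = [28633/12131, -19820/12131]
step 2: P̄ = F·P·Fᵀ + Q = [866042/12131 -432392/12131; -432392/12131 271798/12131]
step 2: y = z − H·x̄ = [-2044/1733]
step 2: S = H·P̄·Hᵀ + R = [358004/1733]
step 2: K = P̄·Hᵀ·S⁻¹ = [92925/179002; -34413/179002]
step 2: x' = x̄ + K·y = [1095151/626507, -881546/626507]
step 2: P' = (I − K·H)·P̄ = [9847799/626507 -9414149/626507; -9414149/626507 9253555/626507]

step 0: x' = [-234/47, 275/47], P' = [1045/47 -1017/47; -1017/47 1009/47]
step 1: x' = [1259/1733, 2194/12131], P' = [28610/1733 -27346/1733; -27346/1733 187882/12131]
step 2: x' = [1095151/626507, -881546/626507], P' = [9847799/626507 -9414149/626507; -9414149/626507 9253555/626507]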